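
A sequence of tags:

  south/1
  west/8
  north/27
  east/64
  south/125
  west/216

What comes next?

Direction: south, west, north, east, south, west → north (repeats south → west → north → east).
Second component — perfect cubes: 1³, 2³, 3³, …: 1, 8, 27, 64, 125, 216 → 343.
So the next tag is north/343.

north/343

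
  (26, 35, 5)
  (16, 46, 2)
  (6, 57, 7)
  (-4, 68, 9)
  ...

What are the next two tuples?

First slot: −10 each step, so 26, 16, 6, -4 → -14 → -24.
For the second slot, +11 each step: 35, 46, 57, 68 → 79 → 90.
For the third slot, each term is the sum of the two before it: 5, 2, 7, 9 → 16 → 25.
So the next two tuples are (-14, 79, 16) and (-24, 90, 25).

(-14, 79, 16), (-24, 90, 25)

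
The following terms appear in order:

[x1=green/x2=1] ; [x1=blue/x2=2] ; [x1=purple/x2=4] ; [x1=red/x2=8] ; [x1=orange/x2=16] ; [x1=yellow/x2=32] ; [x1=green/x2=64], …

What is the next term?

X1 goes green, blue, purple, red, orange, yellow, green → blue (repeats green → blue → purple → red → orange → yellow).
X2: ×2 each step, so 1, 2, 4, 8, 16, 32, 64 → 128.
Combining the parts gives [x1=blue/x2=128].

[x1=blue/x2=128]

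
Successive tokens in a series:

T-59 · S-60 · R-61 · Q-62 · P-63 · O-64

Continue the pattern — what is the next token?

N-65

Letter: letters move back 1 place in the alphabet; T, S, R, Q, P, O → N.
Second component goes 59, 60, 61, 62, 63, 64 → 65 (+1 each step).
Combining the parts gives N-65.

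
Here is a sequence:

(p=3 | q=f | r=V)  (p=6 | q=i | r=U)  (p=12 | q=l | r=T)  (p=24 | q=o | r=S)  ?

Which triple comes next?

(p=48 | q=r | r=R)

P: 3, 6, 12, 24 → 48 (×2 each step).
Q goes f, i, l, o → r (letters move forward 3 places in the alphabet).
R: letters move back 1 place in the alphabet; V, U, T, S → R.
Putting it together: (p=48 | q=r | r=R).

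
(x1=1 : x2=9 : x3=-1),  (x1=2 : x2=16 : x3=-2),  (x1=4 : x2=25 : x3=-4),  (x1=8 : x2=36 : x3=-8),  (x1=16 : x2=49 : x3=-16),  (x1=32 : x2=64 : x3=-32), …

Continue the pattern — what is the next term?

For the x1, ×2 each step: 1, 2, 4, 8, 16, 32 → 64.
For the x2, perfect squares: 3², 4², 5², …: 9, 16, 25, 36, 49, 64 → 81.
X3 — ×2 each step: -1, -2, -4, -8, -16, -32 → -64.
Combining the parts gives (x1=64 : x2=81 : x3=-64).

(x1=64 : x2=81 : x3=-64)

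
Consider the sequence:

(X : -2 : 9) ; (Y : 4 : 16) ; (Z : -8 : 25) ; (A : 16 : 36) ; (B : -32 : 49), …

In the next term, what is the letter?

Letter: letters move forward 1 place in the alphabet, wrapping Z→A; X, Y, Z, A, B → C.
Second entry: -2, 4, -8, 16, -32 → 64 (×(-2) each step).
Third entry — perfect squares: 3², 4², 5², …: 9, 16, 25, 36, 49 → 64.

C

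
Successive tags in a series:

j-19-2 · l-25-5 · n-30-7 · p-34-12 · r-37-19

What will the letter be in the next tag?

t

Letter: letters move forward 2 places in the alphabet, so j, l, n, p, r → t.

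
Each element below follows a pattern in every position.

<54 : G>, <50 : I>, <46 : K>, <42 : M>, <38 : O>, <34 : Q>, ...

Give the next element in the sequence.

First value — −4 each step: 54, 50, 46, 42, 38, 34 → 30.
Letter: letters move forward 2 places in the alphabet; G, I, K, M, O, Q → S.
So the next element is <30 : S>.

<30 : S>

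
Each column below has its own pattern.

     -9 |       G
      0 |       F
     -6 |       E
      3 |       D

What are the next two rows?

First component: -9, 0, -6, 3 → -3 → 6 (alternating steps +9, −6, +9, −6, …).
Letter: letters move back 1 place in the alphabet; G, F, E, D → C → B.
Putting the parts together: -3  C and then 6  B.

-3  C; 6  B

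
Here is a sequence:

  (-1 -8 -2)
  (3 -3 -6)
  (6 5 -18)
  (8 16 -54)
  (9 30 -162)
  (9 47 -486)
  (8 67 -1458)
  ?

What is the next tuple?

First part: differences are 4, 3, 2, … (decreasing by 1 each time), so -1, 3, 6, 8, 9, 9, 8 → 6.
Second part: -8, -3, 5, 16, 30, 47, 67 → 90 (differences are 5, 8, 11, … (increasing by 3 each time)).
Third part goes -2, -6, -18, -54, -162, -486, -1458 → -4374 (×3 each step).
Combining the parts gives (6 90 -4374).

(6 90 -4374)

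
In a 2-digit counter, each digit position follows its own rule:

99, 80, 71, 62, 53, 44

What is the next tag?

35

First digit — −1 each step, mod 10: 9, 8, 7, 6, 5, 4 → 3.
Second digit goes 9, 0, 1, 2, 3, 4 → 5 (+1 each step, mod 10).
So the next tag is 35.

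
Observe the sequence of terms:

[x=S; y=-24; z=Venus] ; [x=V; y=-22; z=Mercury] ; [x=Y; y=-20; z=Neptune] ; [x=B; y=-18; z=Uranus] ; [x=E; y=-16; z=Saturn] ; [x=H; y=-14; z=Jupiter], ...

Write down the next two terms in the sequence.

[x=K; y=-12; z=Mars], [x=N; y=-10; z=Earth]

For the x, letters move forward 3 places in the alphabet, wrapping Z→A: S, V, Y, B, E, H → K → N.
Y: +2 each step, so -24, -22, -20, -18, -16, -14 → -12 → -10.
Z: Venus, Mercury, Neptune, Uranus, Saturn, Jupiter → Mars → Earth (runs backward through the planets Mercury→Neptune).
So the next two terms are [x=K; y=-12; z=Mars] and [x=N; y=-10; z=Earth].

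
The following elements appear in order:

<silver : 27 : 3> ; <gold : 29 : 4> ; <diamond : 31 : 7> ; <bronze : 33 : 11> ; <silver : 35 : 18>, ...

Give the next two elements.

<gold : 37 : 29>, <diamond : 39 : 47>

Rank: silver, gold, diamond, bronze, silver → gold → diamond (repeats silver → gold → diamond → bronze).
Second component goes 27, 29, 31, 33, 35 → 37 → 39 (+2 each step).
Third component: 3, 4, 7, 11, 18 → 29 → 47 (each term is the sum of the two before it).
So the next two elements are <gold : 37 : 29> and <diamond : 39 : 47>.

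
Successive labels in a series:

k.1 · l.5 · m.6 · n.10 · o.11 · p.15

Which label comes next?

q.16

Letter — letters move forward 1 place in the alphabet: k, l, m, n, o, p → q.
Second component goes 1, 5, 6, 10, 11, 15 → 16 (alternating steps +4, +1, +4, +1, …).
So the next label is q.16.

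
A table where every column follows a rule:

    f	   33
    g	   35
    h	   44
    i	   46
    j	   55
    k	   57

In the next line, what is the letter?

l

Letter goes f, g, h, i, j, k → l (letters move forward 1 place in the alphabet).
Second component goes 33, 35, 44, 46, 55, 57 → 66 (alternating steps +2, +9, +2, +9, …).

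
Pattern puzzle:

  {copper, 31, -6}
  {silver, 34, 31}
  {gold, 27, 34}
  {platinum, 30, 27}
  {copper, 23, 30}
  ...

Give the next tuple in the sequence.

{silver, 26, 23}

Metal — repeats copper → silver → gold → platinum: copper, silver, gold, platinum, copper → silver.
For the second component, alternating steps +3, −7, +3, −7, …: 31, 34, 27, 30, 23 → 26.
Third component goes -6, 31, 34, 27, 30 → 23 (always the previous value of the second component).
Combining the parts gives {silver, 26, 23}.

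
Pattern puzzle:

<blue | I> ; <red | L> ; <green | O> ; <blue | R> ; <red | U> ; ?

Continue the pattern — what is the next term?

For the colour, repeats blue → red → green: blue, red, green, blue, red → green.
Letter: I, L, O, R, U → X (letters move forward 3 places in the alphabet).
Combining the parts gives <green | X>.

<green | X>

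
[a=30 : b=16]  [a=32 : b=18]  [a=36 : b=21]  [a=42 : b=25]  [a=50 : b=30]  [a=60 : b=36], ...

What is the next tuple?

A: 30, 32, 36, 42, 50, 60 → 72 (differences are 2, 4, 6, … (increasing by 2 each time)).
B: differences are 2, 3, 4, … (increasing by 1 each time), so 16, 18, 21, 25, 30, 36 → 43.
Putting it together: [a=72 : b=43].

[a=72 : b=43]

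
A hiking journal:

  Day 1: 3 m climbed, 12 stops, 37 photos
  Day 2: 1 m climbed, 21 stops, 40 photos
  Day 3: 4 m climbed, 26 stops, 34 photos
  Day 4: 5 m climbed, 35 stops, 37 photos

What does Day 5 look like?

9 m climbed, 40 stops, 31 photos

M climbed: each term is the sum of the two before it; 3, 1, 4, 5 → 9.
Stops: alternating steps +9, +5, +9, +5, …, so 12, 21, 26, 35 → 40.
Photos: alternating steps +3, −6, +3, −6, …, so 37, 40, 34, 37 → 31.
Combining the parts gives 9 m climbed, 40 stops, 31 photos.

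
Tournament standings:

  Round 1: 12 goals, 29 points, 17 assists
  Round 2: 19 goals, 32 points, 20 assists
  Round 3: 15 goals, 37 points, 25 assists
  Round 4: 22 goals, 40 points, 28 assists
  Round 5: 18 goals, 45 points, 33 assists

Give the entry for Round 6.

Goals: alternating steps +7, −4, +7, −4, …; 12, 19, 15, 22, 18 → 25.
Points — alternating steps +3, +5, +3, +5, …: 29, 32, 37, 40, 45 → 48.
Assists goes 17, 20, 25, 28, 33 → 36 (always 12 less than the points).
Combining the parts gives 25 goals, 48 points, 36 assists.

25 goals, 48 points, 36 assists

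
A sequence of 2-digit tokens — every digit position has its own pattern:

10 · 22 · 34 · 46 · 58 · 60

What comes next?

72

First digit: +1 each step, mod 10, so 1, 2, 3, 4, 5, 6 → 7.
Second digit goes 0, 2, 4, 6, 8, 0 → 2 (+2 each step, mod 10).
So the next token is 72.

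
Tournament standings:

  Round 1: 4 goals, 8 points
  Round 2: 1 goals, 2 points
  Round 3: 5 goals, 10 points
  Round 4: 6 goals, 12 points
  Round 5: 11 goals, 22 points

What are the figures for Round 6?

Goals goes 4, 1, 5, 6, 11 → 17 (each term is the sum of the two before it).
Points: always 2 × the goals, so 8, 2, 10, 12, 22 → 34.
So the next record is 17 goals, 34 points.

17 goals, 34 points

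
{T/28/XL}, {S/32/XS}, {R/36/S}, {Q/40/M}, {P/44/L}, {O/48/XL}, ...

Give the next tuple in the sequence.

{N/52/XS}

For the letter, letters move back 1 place in the alphabet: T, S, R, Q, P, O → N.
Second part — +4 each step: 28, 32, 36, 40, 44, 48 → 52.
Size — repeats XL → XS → S → M → L: XL, XS, S, M, L, XL → XS.
Putting it together: {N/52/XS}.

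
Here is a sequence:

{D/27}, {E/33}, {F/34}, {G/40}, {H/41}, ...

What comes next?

{I/47}

Letter — letters move forward 1 place in the alphabet: D, E, F, G, H → I.
Second entry: alternating steps +6, +1, +6, +1, …; 27, 33, 34, 40, 41 → 47.
So the next pair is {I/47}.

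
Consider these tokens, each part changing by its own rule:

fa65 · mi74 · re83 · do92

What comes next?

Note goes fa, mi, re, do → ti (runs backward through the solfège scale do→ti).
Second component goes 65, 74, 83, 92 → 101 (+9 each step).
So the next token is ti101.

ti101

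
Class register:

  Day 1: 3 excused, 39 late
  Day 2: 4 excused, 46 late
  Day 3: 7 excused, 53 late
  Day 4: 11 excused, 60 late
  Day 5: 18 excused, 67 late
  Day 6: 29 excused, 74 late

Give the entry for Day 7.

Excused — each term is the sum of the two before it: 3, 4, 7, 11, 18, 29 → 47.
Late: +7 each step, so 39, 46, 53, 60, 67, 74 → 81.
Putting it together: 47 excused, 81 late.

47 excused, 81 late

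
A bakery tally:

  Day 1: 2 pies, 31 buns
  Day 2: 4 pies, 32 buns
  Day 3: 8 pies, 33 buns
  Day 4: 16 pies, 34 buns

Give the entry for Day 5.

Pies: ×2 each step, so 2, 4, 8, 16 → 32.
Buns goes 31, 32, 33, 34 → 35 (+1 each step).
So the next row is 32 pies, 35 buns.

32 pies, 35 buns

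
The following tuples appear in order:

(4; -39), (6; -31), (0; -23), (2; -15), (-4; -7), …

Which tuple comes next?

(-2; 1)

First slot goes 4, 6, 0, 2, -4 → -2 (alternating steps +2, −6, +2, −6, …).
Second slot: +8 each step; -39, -31, -23, -15, -7 → 1.
Combining the parts gives (-2; 1).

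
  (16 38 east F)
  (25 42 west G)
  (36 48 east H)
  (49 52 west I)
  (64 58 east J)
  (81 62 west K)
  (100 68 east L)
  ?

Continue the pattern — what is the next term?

First part goes 16, 25, 36, 49, 64, 81, 100 → 121 (perfect squares: 4², 5², 6², …).
Second part — alternating steps +4, +6, +4, +6, …: 38, 42, 48, 52, 58, 62, 68 → 72.
Direction goes east, west, east, west, east, west, east → west (alternates east ↔ west).
Letter: letters move forward 1 place in the alphabet; F, G, H, I, J, K, L → M.
Putting it together: (121 72 west M).

(121 72 west M)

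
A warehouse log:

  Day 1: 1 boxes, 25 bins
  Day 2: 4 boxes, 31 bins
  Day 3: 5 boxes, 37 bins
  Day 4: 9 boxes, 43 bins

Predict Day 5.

14 boxes, 49 bins

Boxes: 1, 4, 5, 9 → 14 (each term is the sum of the two before it).
Bins: +6 each step; 25, 31, 37, 43 → 49.
Putting it together: 14 boxes, 49 bins.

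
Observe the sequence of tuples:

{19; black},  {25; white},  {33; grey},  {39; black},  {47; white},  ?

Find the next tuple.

{53; grey}

For the first entry, alternating steps +6, +8, +6, +8, …: 19, 25, 33, 39, 47 → 53.
Shade: repeats black → white → grey, so black, white, grey, black, white → grey.
So the next tuple is {53; grey}.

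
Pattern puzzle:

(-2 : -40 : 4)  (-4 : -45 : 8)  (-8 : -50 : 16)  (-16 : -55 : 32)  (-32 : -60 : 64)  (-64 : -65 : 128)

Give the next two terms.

(-128 : -70 : 256), (-256 : -75 : 512)

First slot: ×2 each step; -2, -4, -8, -16, -32, -64 → -128 → -256.
Second slot goes -40, -45, -50, -55, -60, -65 → -70 → -75 (−5 each step).
Third slot: ×2 each step, so 4, 8, 16, 32, 64, 128 → 256 → 512.
So the next two terms are (-128 : -70 : 256) and (-256 : -75 : 512).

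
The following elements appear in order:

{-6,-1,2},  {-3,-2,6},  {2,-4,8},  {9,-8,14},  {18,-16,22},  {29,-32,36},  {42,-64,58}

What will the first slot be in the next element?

For the first slot, differences are 3, 5, 7, … (increasing by 2 each time): -6, -3, 2, 9, 18, 29, 42 → 57.

57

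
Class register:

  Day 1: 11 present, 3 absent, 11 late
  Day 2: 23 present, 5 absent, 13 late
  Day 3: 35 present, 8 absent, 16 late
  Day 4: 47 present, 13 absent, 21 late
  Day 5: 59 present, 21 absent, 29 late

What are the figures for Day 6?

71 present, 34 absent, 42 late

Present: 11, 23, 35, 47, 59 → 71 (+12 each step).
Absent goes 3, 5, 8, 13, 21 → 34 (each term is the sum of the two before it).
Late: always 8 more than the absent; 11, 13, 16, 21, 29 → 42.
Combining the parts gives 71 present, 34 absent, 42 late.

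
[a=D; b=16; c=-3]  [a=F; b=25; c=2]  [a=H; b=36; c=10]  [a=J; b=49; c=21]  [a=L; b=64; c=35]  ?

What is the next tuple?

[a=N; b=81; c=52]

A: D, F, H, J, L → N (letters move forward 2 places in the alphabet).
B: 16, 25, 36, 49, 64 → 81 (perfect squares: 4², 5², 6², …).
C — differences are 5, 8, 11, … (increasing by 3 each time): -3, 2, 10, 21, 35 → 52.
Combining the parts gives [a=N; b=81; c=52].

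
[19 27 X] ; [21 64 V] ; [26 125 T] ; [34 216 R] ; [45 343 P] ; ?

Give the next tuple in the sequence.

[59 512 N]

First entry: 19, 21, 26, 34, 45 → 59 (differences are 2, 5, 8, … (increasing by 3 each time)).
Second entry: perfect cubes: 3³, 4³, 5³, …, so 27, 64, 125, 216, 343 → 512.
Letter: X, V, T, R, P → N (letters move back 2 places in the alphabet).
Putting it together: [59 512 N].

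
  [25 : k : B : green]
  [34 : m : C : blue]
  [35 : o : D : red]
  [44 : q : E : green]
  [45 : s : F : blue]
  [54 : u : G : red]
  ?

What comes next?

First value: alternating steps +9, +1, +9, +1, …; 25, 34, 35, 44, 45, 54 → 55.
First letter: letters move forward 2 places in the alphabet, so k, m, o, q, s, u → w.
Second letter: B, C, D, E, F, G → H (letters move forward 1 place in the alphabet).
Colour: repeats green → blue → red; green, blue, red, green, blue, red → green.
Combining the parts gives [55 : w : H : green].

[55 : w : H : green]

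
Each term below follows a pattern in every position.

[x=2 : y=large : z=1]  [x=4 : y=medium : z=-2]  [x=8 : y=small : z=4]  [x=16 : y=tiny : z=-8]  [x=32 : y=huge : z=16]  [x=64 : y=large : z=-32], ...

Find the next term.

X: ×2 each step; 2, 4, 8, 16, 32, 64 → 128.
Y goes large, medium, small, tiny, huge, large → medium (repeats large → medium → small → tiny → huge).
Z: ×(-2) each step, so 1, -2, 4, -8, 16, -32 → 64.
So the next term is [x=128 : y=medium : z=64].

[x=128 : y=medium : z=64]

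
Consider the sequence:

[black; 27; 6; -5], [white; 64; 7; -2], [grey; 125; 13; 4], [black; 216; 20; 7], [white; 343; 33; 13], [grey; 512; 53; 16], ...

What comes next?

[black; 729; 86; 22]

Shade: repeats black → white → grey, so black, white, grey, black, white, grey → black.
Second slot goes 27, 64, 125, 216, 343, 512 → 729 (perfect cubes: 3³, 4³, 5³, …).
Third slot: each term is the sum of the two before it; 6, 7, 13, 20, 33, 53 → 86.
Fourth slot goes -5, -2, 4, 7, 13, 16 → 22 (alternating steps +3, +6, +3, +6, …).
So the next tuple is [black; 729; 86; 22].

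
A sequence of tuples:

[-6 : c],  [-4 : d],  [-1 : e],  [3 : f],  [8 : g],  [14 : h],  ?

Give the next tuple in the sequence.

[21 : i]

For the first slot, differences are 2, 3, 4, … (increasing by 1 each time): -6, -4, -1, 3, 8, 14 → 21.
Letter: letters move forward 1 place in the alphabet, so c, d, e, f, g, h → i.
Combining the parts gives [21 : i].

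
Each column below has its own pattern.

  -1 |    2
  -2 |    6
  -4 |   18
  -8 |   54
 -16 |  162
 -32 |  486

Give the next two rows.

-64  1458; -128  4374

First component — ×2 each step: -1, -2, -4, -8, -16, -32 → -64 → -128.
Second component goes 2, 6, 18, 54, 162, 486 → 1458 → 4374 (×3 each step).
Putting the parts together: -64  1458 and then -128  4374.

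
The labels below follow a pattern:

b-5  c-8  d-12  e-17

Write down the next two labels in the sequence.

Letter goes b, c, d, e → f → g (letters move forward 1 place in the alphabet).
Second component: 5, 8, 12, 17 → 23 → 30 (differences are 3, 4, 5, … (increasing by 1 each time)).
So the next two labels are f-23 and g-30.

f-23 then g-30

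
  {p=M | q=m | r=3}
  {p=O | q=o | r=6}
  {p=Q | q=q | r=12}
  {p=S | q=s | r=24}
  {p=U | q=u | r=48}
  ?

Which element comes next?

For the p, letters move forward 2 places in the alphabet: M, O, Q, S, U → W.
Q goes m, o, q, s, u → w (letters move forward 2 places in the alphabet).
R — ×2 each step: 3, 6, 12, 24, 48 → 96.
Putting it together: {p=W | q=w | r=96}.

{p=W | q=w | r=96}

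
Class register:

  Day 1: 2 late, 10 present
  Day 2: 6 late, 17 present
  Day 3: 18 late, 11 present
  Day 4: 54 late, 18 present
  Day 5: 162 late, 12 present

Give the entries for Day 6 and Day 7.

Late — ×3 each step: 2, 6, 18, 54, 162 → 486 → 1458.
Present: 10, 17, 11, 18, 12 → 19 → 13 (alternating steps +7, −6, +7, −6, …).
Putting the parts together: 486 late, 19 present and then 1458 late, 13 present.

486 late, 19 present; 1458 late, 13 present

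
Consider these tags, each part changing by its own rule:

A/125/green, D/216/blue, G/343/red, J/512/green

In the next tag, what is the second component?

Second component — perfect cubes: 5³, 6³, 7³, …: 125, 216, 343, 512 → 729.

729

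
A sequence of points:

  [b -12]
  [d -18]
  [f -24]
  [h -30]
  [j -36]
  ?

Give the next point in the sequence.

Letter goes b, d, f, h, j → l (letters move forward 2 places in the alphabet).
Second value goes -12, -18, -24, -30, -36 → -42 (−6 each step).
Putting it together: [l -42].

[l -42]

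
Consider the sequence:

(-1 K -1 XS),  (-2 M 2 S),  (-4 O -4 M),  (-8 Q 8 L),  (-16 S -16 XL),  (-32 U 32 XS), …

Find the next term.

(-64 W -64 S)

First part — ×2 each step: -1, -2, -4, -8, -16, -32 → -64.
Letter — letters move forward 2 places in the alphabet: K, M, O, Q, S, U → W.
Third part: ×(-2) each step, so -1, 2, -4, 8, -16, 32 → -64.
Size — repeats XS → S → M → L → XL: XS, S, M, L, XL, XS → S.
Putting it together: (-64 W -64 S).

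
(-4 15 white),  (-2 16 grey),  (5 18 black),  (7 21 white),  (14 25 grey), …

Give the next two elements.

(16 30 black), (23 36 white)

First value goes -4, -2, 5, 7, 14 → 16 → 23 (alternating steps +2, +7, +2, +7, …).
Second value: differences are 1, 2, 3, … (increasing by 1 each time); 15, 16, 18, 21, 25 → 30 → 36.
Shade: white, grey, black, white, grey → black → white (repeats white → grey → black).
Putting the parts together: (16 30 black) and then (23 36 white).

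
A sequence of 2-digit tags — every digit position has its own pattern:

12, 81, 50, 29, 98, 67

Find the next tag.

36

First digit: −3 each step, mod 10; 1, 8, 5, 2, 9, 6 → 3.
Second digit: −1 each step, mod 10; 2, 1, 0, 9, 8, 7 → 6.
Combining the parts gives 36.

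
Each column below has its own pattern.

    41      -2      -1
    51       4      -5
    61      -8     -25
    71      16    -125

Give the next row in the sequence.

First component: +10 each step; 41, 51, 61, 71 → 81.
For the second component, ×(-2) each step: -2, 4, -8, 16 → -32.
Third component goes -1, -5, -25, -125 → -625 (×5 each step).
Putting it together: 81  -32  -625.

81  -32  -625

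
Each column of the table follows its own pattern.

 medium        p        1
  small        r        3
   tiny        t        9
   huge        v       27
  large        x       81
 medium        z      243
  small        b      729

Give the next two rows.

tiny  d  2187; huge  f  6561

Size — repeats medium → small → tiny → huge → large: medium, small, tiny, huge, large, medium, small → tiny → huge.
Letter: letters move forward 2 places in the alphabet, wrapping Z→A; p, r, t, v, x, z, b → d → f.
Third component: ×3 each step; 1, 3, 9, 27, 81, 243, 729 → 2187 → 6561.
Putting the parts together: tiny  d  2187 and then huge  f  6561.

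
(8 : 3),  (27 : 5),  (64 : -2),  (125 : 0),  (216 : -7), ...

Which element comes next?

First value: perfect cubes: 2³, 3³, 4³, …, so 8, 27, 64, 125, 216 → 343.
Second value — alternating steps +2, −7, +2, −7, …: 3, 5, -2, 0, -7 → -5.
So the next element is (343 : -5).

(343 : -5)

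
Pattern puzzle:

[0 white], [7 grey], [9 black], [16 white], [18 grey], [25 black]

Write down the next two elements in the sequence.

[27 white], [34 grey]

First component goes 0, 7, 9, 16, 18, 25 → 27 → 34 (alternating steps +7, +2, +7, +2, …).
Shade goes white, grey, black, white, grey, black → white → grey (repeats white → grey → black).
Putting the parts together: [27 white] and then [34 grey].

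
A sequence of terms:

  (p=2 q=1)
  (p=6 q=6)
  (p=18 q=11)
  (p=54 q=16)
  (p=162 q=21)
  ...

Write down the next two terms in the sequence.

P — ×3 each step: 2, 6, 18, 54, 162 → 486 → 1458.
Q goes 1, 6, 11, 16, 21 → 26 → 31 (+5 each step).
So the next two terms are (p=486 q=26) and (p=1458 q=31).

(p=486 q=26), (p=1458 q=31)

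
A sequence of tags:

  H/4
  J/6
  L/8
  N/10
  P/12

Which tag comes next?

R/14

For the letter, letters move forward 2 places in the alphabet: H, J, L, N, P → R.
Second component: +2 each step, so 4, 6, 8, 10, 12 → 14.
So the next tag is R/14.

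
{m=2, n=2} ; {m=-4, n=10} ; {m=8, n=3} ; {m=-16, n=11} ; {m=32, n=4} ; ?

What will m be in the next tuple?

For the m, ×(-2) each step: 2, -4, 8, -16, 32 → -64.

-64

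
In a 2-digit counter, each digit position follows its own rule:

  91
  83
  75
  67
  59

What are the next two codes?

First digit — −1 each step, mod 10: 9, 8, 7, 6, 5 → 4 → 3.
Second digit goes 1, 3, 5, 7, 9 → 1 → 3 (+2 each step, mod 10).
Putting the parts together: 41 and then 33.

41, 33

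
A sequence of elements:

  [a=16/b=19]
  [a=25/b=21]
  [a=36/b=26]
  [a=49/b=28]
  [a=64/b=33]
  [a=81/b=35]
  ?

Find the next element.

[a=100/b=40]

A goes 16, 25, 36, 49, 64, 81 → 100 (perfect squares: 4², 5², 6², …).
B: alternating steps +2, +5, +2, +5, …; 19, 21, 26, 28, 33, 35 → 40.
Putting it together: [a=100/b=40].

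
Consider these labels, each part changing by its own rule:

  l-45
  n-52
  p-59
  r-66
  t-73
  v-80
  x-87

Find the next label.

Letter — letters move forward 2 places in the alphabet: l, n, p, r, t, v, x → z.
Second component goes 45, 52, 59, 66, 73, 80, 87 → 94 (+7 each step).
So the next label is z-94.

z-94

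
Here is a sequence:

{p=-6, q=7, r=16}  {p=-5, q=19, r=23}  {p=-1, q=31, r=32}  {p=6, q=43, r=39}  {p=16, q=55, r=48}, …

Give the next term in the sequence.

For the p, differences are 1, 4, 7, … (increasing by 3 each time): -6, -5, -1, 6, 16 → 29.
Q: +12 each step; 7, 19, 31, 43, 55 → 67.
R — alternating steps +7, +9, +7, +9, …: 16, 23, 32, 39, 48 → 55.
Putting it together: {p=29, q=67, r=55}.

{p=29, q=67, r=55}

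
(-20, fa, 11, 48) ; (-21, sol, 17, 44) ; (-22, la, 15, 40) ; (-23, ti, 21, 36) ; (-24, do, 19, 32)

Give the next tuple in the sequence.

First component goes -20, -21, -22, -23, -24 → -25 (−1 each step).
Note: runs through the solfège scale do→ti; fa, sol, la, ti, do → re.
Third component — alternating steps +6, −2, +6, −2, …: 11, 17, 15, 21, 19 → 25.
Fourth component: −4 each step; 48, 44, 40, 36, 32 → 28.
Combining the parts gives (-25, re, 25, 28).

(-25, re, 25, 28)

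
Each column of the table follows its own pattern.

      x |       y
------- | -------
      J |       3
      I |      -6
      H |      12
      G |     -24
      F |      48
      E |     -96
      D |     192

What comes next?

Column x: J, I, H, G, F, E, D → C (letters move back 1 place in the alphabet).
Column y goes 3, -6, 12, -24, 48, -96, 192 → -384 (×(-2) each step).
Combining the parts gives C  -384.

C  -384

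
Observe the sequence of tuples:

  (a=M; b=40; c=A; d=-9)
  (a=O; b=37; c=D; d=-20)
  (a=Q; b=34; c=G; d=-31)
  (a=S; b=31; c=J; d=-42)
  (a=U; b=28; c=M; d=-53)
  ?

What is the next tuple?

(a=W; b=25; c=P; d=-64)

A: letters move forward 2 places in the alphabet; M, O, Q, S, U → W.
B: 40, 37, 34, 31, 28 → 25 (−3 each step).
C goes A, D, G, J, M → P (letters move forward 3 places in the alphabet).
For the d, −11 each step: -9, -20, -31, -42, -53 → -64.
Combining the parts gives (a=W; b=25; c=P; d=-64).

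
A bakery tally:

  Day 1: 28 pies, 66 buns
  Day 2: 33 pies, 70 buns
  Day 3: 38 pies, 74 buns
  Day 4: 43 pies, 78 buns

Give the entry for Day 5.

For the pies, +5 each step: 28, 33, 38, 43 → 48.
Buns goes 66, 70, 74, 78 → 82 (+4 each step).
Putting it together: 48 pies, 82 buns.

48 pies, 82 buns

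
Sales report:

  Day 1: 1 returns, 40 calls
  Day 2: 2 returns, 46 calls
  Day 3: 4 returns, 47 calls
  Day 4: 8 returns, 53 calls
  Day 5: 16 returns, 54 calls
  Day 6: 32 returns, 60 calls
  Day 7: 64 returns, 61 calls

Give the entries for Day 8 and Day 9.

128 returns, 67 calls; 256 returns, 68 calls

For the returns, ×2 each step: 1, 2, 4, 8, 16, 32, 64 → 128 → 256.
Calls: alternating steps +6, +1, +6, +1, …, so 40, 46, 47, 53, 54, 60, 61 → 67 → 68.
Putting the parts together: 128 returns, 67 calls and then 256 returns, 68 calls.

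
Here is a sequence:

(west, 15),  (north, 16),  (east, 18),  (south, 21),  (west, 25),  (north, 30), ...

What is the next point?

Direction goes west, north, east, south, west, north → east (repeats west → north → east → south).
Second component goes 15, 16, 18, 21, 25, 30 → 36 (differences are 1, 2, 3, … (increasing by 1 each time)).
Putting it together: (east, 36).

(east, 36)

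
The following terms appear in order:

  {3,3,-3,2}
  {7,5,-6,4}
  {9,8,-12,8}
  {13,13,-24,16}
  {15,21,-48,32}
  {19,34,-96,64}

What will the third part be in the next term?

-192

Third part: ×2 each step; -3, -6, -12, -24, -48, -96 → -192.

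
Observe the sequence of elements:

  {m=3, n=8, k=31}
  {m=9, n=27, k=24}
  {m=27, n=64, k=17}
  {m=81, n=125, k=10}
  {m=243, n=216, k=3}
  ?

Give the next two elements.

M: ×3 each step; 3, 9, 27, 81, 243 → 729 → 2187.
For the n, perfect cubes: 2³, 3³, 4³, …: 8, 27, 64, 125, 216 → 343 → 512.
K: −7 each step; 31, 24, 17, 10, 3 → -4 → -11.
So the next two elements are {m=729, n=343, k=-4} and {m=2187, n=512, k=-11}.

{m=729, n=343, k=-4}, {m=2187, n=512, k=-11}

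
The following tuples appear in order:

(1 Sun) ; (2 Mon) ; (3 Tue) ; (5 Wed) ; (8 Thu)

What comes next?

(13 Fri)

First slot — each term is the sum of the two before it: 1, 2, 3, 5, 8 → 13.
Day — runs through the weekdays Mon→Sun: Sun, Mon, Tue, Wed, Thu → Fri.
Combining the parts gives (13 Fri).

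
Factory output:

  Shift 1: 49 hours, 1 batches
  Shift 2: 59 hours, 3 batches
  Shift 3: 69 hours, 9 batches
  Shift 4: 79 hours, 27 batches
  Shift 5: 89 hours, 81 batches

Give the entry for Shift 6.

99 hours, 243 batches

Hours: 49, 59, 69, 79, 89 → 99 (+10 each step).
Batches: ×3 each step; 1, 3, 9, 27, 81 → 243.
Combining the parts gives 99 hours, 243 batches.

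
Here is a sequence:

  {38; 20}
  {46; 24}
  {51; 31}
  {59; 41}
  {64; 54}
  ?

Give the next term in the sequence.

{72; 70}

First value: alternating steps +8, +5, +8, +5, …; 38, 46, 51, 59, 64 → 72.
Second value — differences are 4, 7, 10, … (increasing by 3 each time): 20, 24, 31, 41, 54 → 70.
Combining the parts gives {72; 70}.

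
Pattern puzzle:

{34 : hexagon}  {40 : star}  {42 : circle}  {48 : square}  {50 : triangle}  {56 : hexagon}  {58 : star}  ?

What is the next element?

{64 : circle}

First part — alternating steps +6, +2, +6, +2, …: 34, 40, 42, 48, 50, 56, 58 → 64.
Shape: repeats hexagon → star → circle → square → triangle; hexagon, star, circle, square, triangle, hexagon, star → circle.
Putting it together: {64 : circle}.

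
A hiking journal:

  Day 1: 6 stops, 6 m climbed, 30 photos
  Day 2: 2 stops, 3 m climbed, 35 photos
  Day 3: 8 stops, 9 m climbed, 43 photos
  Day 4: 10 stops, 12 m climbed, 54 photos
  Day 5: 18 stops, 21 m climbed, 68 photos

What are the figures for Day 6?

28 stops, 33 m climbed, 85 photos

For the stops, each term is the sum of the two before it: 6, 2, 8, 10, 18 → 28.
M climbed: 6, 3, 9, 12, 21 → 33 (each term is the sum of the two before it).
Photos goes 30, 35, 43, 54, 68 → 85 (differences are 5, 8, 11, … (increasing by 3 each time)).
Putting it together: 28 stops, 33 m climbed, 85 photos.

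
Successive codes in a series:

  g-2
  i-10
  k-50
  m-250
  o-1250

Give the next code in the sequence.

Letter goes g, i, k, m, o → q (letters move forward 2 places in the alphabet).
Second component: ×5 each step, so 2, 10, 50, 250, 1250 → 6250.
Putting it together: q-6250.

q-6250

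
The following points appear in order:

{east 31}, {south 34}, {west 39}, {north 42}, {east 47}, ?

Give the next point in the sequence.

{south 50}

Direction: east, south, west, north, east → south (repeats east → south → west → north).
For the second entry, alternating steps +3, +5, +3, +5, …: 31, 34, 39, 42, 47 → 50.
So the next point is {south 50}.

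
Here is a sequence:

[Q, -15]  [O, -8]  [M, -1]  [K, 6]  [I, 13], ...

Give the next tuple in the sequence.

Letter: letters move back 2 places in the alphabet; Q, O, M, K, I → G.
Second entry: -15, -8, -1, 6, 13 → 20 (+7 each step).
Combining the parts gives [G, 20].

[G, 20]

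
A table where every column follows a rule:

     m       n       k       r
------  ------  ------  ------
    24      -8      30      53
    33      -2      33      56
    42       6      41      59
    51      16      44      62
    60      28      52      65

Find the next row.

69  42  55  68

Column m — +9 each step: 24, 33, 42, 51, 60 → 69.
Column n: differences are 6, 8, 10, … (increasing by 2 each time); -8, -2, 6, 16, 28 → 42.
Column k goes 30, 33, 41, 44, 52 → 55 (alternating steps +3, +8, +3, +8, …).
Column r: +3 each step, so 53, 56, 59, 62, 65 → 68.
So the next row is 69  42  55  68.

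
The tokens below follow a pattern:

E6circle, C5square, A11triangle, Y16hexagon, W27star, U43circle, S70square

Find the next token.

For the letter, letters move back 2 places in the alphabet, wrapping A→Z: E, C, A, Y, W, U, S → Q.
Second component — each term is the sum of the two before it: 6, 5, 11, 16, 27, 43, 70 → 113.
Shape goes circle, square, triangle, hexagon, star, circle, square → triangle (repeats circle → square → triangle → hexagon → star).
Putting it together: Q113triangle.

Q113triangle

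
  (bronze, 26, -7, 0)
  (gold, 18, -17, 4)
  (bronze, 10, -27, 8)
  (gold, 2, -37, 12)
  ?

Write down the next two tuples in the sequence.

Rank: alternates bronze ↔ gold, so bronze, gold, bronze, gold → bronze → gold.
Second slot: −8 each step, so 26, 18, 10, 2 → -6 → -14.
For the third slot, −10 each step: -7, -17, -27, -37 → -47 → -57.
Fourth slot: +4 each step; 0, 4, 8, 12 → 16 → 20.
Putting the parts together: (bronze, -6, -47, 16) and then (gold, -14, -57, 20).

(bronze, -6, -47, 16), (gold, -14, -57, 20)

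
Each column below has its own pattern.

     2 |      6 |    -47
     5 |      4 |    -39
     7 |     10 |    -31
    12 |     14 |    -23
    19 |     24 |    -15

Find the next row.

31  38  -7

First component: each term is the sum of the two before it; 2, 5, 7, 12, 19 → 31.
For the second component, each term is the sum of the two before it: 6, 4, 10, 14, 24 → 38.
Third component goes -47, -39, -31, -23, -15 → -7 (+8 each step).
Putting it together: 31  38  -7.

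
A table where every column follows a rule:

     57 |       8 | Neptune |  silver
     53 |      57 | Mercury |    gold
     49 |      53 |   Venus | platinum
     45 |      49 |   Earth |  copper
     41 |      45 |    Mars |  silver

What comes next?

37  41  Jupiter  gold

First component goes 57, 53, 49, 45, 41 → 37 (−4 each step).
For the second component, always the previous value of the first component: 8, 57, 53, 49, 45 → 41.
Planet: runs through the planets Mercury→Neptune, so Neptune, Mercury, Venus, Earth, Mars → Jupiter.
Metal: repeats silver → gold → platinum → copper; silver, gold, platinum, copper, silver → gold.
So the next line is 37  41  Jupiter  gold.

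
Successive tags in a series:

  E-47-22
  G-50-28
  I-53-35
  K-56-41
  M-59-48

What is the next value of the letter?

O

Letter — letters move forward 2 places in the alphabet: E, G, I, K, M → O.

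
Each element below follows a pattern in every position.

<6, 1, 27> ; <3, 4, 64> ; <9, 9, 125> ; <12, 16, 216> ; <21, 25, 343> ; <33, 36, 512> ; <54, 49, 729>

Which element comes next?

<87, 64, 1000>

First coordinate goes 6, 3, 9, 12, 21, 33, 54 → 87 (each term is the sum of the two before it).
Second coordinate — perfect squares: 1², 2², 3², …: 1, 4, 9, 16, 25, 36, 49 → 64.
Third coordinate: 27, 64, 125, 216, 343, 512, 729 → 1000 (perfect cubes: 3³, 4³, 5³, …).
Putting it together: <87, 64, 1000>.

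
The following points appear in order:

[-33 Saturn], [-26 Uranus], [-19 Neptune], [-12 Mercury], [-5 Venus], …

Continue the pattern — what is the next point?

First entry: +7 each step; -33, -26, -19, -12, -5 → 2.
Planet goes Saturn, Uranus, Neptune, Mercury, Venus → Earth (runs through the planets Mercury→Neptune).
Putting it together: [2 Earth].

[2 Earth]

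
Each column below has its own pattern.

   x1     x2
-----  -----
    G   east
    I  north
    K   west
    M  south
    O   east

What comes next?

Q  north

Column x1: letters move forward 2 places in the alphabet, so G, I, K, M, O → Q.
Column x2 — repeats east → north → west → south: east, north, west, south, east → north.
Putting it together: Q  north.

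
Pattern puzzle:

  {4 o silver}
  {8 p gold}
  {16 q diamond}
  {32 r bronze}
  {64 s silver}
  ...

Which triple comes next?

{128 t gold}

First part — ×2 each step: 4, 8, 16, 32, 64 → 128.
Letter goes o, p, q, r, s → t (letters move forward 1 place in the alphabet).
For the rank, repeats silver → gold → diamond → bronze: silver, gold, diamond, bronze, silver → gold.
So the next triple is {128 t gold}.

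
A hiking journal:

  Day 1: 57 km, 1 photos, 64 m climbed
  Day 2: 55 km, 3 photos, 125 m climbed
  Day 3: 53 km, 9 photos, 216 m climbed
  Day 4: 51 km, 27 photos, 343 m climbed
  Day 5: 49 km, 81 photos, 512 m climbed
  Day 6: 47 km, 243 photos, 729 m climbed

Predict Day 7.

45 km, 729 photos, 1000 m climbed

Km: −2 each step; 57, 55, 53, 51, 49, 47 → 45.
Photos — ×3 each step: 1, 3, 9, 27, 81, 243 → 729.
M climbed: perfect cubes: 4³, 5³, 6³, …; 64, 125, 216, 343, 512, 729 → 1000.
So the next record is 45 km, 729 photos, 1000 m climbed.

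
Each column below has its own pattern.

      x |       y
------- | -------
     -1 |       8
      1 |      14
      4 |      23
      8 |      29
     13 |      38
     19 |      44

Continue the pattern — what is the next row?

26  53

Column x: -1, 1, 4, 8, 13, 19 → 26 (differences are 2, 3, 4, … (increasing by 1 each time)).
Column y — alternating steps +6, +9, +6, +9, …: 8, 14, 23, 29, 38, 44 → 53.
Combining the parts gives 26  53.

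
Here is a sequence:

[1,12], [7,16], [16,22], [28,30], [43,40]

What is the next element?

[61,52]

First part: differences are 6, 9, 12, … (increasing by 3 each time), so 1, 7, 16, 28, 43 → 61.
Second part: differences are 4, 6, 8, … (increasing by 2 each time); 12, 16, 22, 30, 40 → 52.
Putting it together: [61,52].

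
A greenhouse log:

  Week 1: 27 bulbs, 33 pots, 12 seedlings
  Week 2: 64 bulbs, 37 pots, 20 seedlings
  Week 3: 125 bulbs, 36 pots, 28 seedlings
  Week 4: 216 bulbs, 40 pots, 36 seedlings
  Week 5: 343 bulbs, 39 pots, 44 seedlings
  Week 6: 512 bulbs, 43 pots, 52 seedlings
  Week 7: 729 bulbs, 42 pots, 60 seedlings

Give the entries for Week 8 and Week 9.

Bulbs: 27, 64, 125, 216, 343, 512, 729 → 1000 → 1331 (perfect cubes: 3³, 4³, 5³, …).
Pots: 33, 37, 36, 40, 39, 43, 42 → 46 → 45 (alternating steps +4, −1, +4, −1, …).
Seedlings — +8 each step: 12, 20, 28, 36, 44, 52, 60 → 68 → 76.
Putting the parts together: 1000 bulbs, 46 pots, 68 seedlings and then 1331 bulbs, 45 pots, 76 seedlings.

1000 bulbs, 46 pots, 68 seedlings; 1331 bulbs, 45 pots, 76 seedlings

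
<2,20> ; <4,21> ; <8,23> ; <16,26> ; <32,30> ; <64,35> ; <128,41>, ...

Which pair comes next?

First coordinate: ×2 each step; 2, 4, 8, 16, 32, 64, 128 → 256.
Second coordinate goes 20, 21, 23, 26, 30, 35, 41 → 48 (differences are 1, 2, 3, … (increasing by 1 each time)).
Combining the parts gives <256,48>.

<256,48>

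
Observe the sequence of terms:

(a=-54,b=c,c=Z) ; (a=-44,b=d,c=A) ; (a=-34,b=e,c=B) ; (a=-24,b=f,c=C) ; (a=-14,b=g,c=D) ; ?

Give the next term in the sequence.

(a=-4,b=h,c=E)

A: -54, -44, -34, -24, -14 → -4 (+10 each step).
For the b, letters move forward 1 place in the alphabet: c, d, e, f, g → h.
C — letters move forward 1 place in the alphabet, wrapping Z→A: Z, A, B, C, D → E.
Combining the parts gives (a=-4,b=h,c=E).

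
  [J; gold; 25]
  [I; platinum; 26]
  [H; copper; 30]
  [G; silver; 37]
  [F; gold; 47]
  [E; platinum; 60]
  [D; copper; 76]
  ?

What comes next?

[C; silver; 95]

Letter: letters move back 1 place in the alphabet; J, I, H, G, F, E, D → C.
Metal — repeats gold → platinum → copper → silver: gold, platinum, copper, silver, gold, platinum, copper → silver.
Third part — differences are 1, 4, 7, … (increasing by 3 each time): 25, 26, 30, 37, 47, 60, 76 → 95.
So the next term is [C; silver; 95].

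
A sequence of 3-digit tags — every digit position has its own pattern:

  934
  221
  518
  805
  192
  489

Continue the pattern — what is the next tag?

776

First digit: +3 each step, mod 10; 9, 2, 5, 8, 1, 4 → 7.
Second digit: −1 each step, mod 10, so 3, 2, 1, 0, 9, 8 → 7.
Third digit — −3 each step, mod 10: 4, 1, 8, 5, 2, 9 → 6.
So the next tag is 776.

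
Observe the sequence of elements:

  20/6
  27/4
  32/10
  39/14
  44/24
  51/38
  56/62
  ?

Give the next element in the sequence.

63/100

First slot: alternating steps +7, +5, +7, +5, …; 20, 27, 32, 39, 44, 51, 56 → 63.
Second slot — each term is the sum of the two before it: 6, 4, 10, 14, 24, 38, 62 → 100.
Putting it together: 63/100.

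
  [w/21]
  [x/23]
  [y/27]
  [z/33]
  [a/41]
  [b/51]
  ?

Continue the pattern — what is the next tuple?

For the letter, letters move forward 1 place in the alphabet, wrapping Z→A: w, x, y, z, a, b → c.
For the second slot, differences are 2, 4, 6, … (increasing by 2 each time): 21, 23, 27, 33, 41, 51 → 63.
So the next tuple is [c/63].

[c/63]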